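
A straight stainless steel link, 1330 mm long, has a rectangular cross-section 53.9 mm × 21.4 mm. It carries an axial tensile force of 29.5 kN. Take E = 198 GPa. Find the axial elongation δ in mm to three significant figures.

0.172 mm

A = 1153 mm².
δ_mech = NL/(AE) = 29500·1330/(1153·198000) = 0.1718 mm.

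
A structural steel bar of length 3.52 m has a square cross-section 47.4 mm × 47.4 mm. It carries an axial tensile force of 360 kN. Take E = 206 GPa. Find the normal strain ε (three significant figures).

A = 2247 mm².
σ = N/A = 160.2 MPa; ε = σ/E = 160.2/206000 = 7.778e-04.

7.78e-04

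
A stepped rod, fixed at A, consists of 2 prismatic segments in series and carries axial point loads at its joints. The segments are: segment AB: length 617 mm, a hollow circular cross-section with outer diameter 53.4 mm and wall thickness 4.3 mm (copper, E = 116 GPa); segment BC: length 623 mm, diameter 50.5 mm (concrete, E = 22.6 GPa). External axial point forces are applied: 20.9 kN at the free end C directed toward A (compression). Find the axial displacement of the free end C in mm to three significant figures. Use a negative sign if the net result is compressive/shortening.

-0.455 mm

Internal axial forces (sectioning from the free end, tension +): N_BC = -20.9 kN, N_AB = -20.9 kN.
A_AB = 663.3 mm².
A_BC = 2003 mm².
δ_AB = -20900·617/(663.3·116000) = -0.1676 mm
δ_BC = -20900·623/(2003·22600) = -0.2876 mm
δ = Σδ_i = -0.4552 mm.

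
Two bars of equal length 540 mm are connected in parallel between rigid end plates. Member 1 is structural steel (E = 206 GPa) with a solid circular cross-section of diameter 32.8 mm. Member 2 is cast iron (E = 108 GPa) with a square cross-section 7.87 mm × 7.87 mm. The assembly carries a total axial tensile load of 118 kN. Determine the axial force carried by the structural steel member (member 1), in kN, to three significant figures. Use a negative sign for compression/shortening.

A_1 = 845 mm².
A_2 = 61.94 mm².
Equal strain + equilibrium ⇒ each member carries load in proportion to AE: A₁E₁ = 174100000 N, A₂E₂ = 6689000 N, ΣAE = 180800000 N.
F₁ = P·A₁E₁/ΣAE = 118000·174100000/180800000 = 113600 N.

114 kN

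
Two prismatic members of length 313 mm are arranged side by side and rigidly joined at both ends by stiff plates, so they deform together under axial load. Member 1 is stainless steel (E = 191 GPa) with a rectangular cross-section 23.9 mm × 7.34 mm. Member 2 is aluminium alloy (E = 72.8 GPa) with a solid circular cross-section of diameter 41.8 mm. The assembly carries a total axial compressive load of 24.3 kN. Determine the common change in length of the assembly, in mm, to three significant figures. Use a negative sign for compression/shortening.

-0.0570 mm

A_1 = 175.4 mm².
A_2 = 1372 mm².
Equal strain + equilibrium ⇒ each member carries load in proportion to AE: A₁E₁ = 33510000 N, A₂E₂ = 99900000 N, ΣAE = 133400000 N.
δ = PL/ΣAE = -24300·313/133400000 = -0.05701 mm.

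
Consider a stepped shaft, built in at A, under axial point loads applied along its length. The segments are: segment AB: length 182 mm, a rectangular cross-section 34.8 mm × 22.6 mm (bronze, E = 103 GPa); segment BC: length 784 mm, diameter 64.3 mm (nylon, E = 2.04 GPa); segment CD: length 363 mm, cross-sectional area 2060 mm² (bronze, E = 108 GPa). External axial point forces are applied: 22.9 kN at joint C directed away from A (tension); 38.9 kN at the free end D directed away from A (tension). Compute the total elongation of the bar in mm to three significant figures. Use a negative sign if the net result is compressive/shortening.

7.52 mm

Internal axial forces (sectioning from the free end, tension +): N_CD = 38.9 kN, N_BC = 61.8 kN, N_AB = 61.8 kN.
A_AB = 786.5 mm².
A_BC = 3247 mm².
δ_AB = 61800·182/(786.5·103000) = 0.1388 mm
δ_BC = 61800·784/(3247·2040) = 7.314 mm
δ_CD = 38900·363/(2060·108000) = 0.06347 mm
δ = Σδ_i = 7.516 mm.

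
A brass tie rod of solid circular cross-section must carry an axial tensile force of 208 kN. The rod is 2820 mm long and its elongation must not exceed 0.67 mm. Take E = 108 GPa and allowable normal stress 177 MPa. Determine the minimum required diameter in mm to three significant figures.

Required area A ≥ P/σ_allow = 208000/177 = 1175 mm².
For a solid circular section, d ≥ √(4A/π) = 38.68 mm.
Elongation limit: A ≥ PL/(Eδ_allow) = 208000·2820/(108000·0.67) = 8106 mm² ⇒ d ≥ 101.6 mm.
The elongation limit governs.

102 mm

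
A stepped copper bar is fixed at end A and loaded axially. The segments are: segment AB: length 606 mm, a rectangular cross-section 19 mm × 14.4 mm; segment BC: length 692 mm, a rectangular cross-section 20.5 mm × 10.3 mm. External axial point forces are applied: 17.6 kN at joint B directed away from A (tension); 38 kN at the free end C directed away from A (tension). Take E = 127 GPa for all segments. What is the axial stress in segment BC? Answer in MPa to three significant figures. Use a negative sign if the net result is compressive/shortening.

Internal axial forces (sectioning from the free end, tension +): N_BC = 38 kN, N_AB = 55.6 kN.
A_BC = 211.2 mm².
σ_BC = N_BC/A_BC = 38000/211.2 = 180 MPa.

180 MPa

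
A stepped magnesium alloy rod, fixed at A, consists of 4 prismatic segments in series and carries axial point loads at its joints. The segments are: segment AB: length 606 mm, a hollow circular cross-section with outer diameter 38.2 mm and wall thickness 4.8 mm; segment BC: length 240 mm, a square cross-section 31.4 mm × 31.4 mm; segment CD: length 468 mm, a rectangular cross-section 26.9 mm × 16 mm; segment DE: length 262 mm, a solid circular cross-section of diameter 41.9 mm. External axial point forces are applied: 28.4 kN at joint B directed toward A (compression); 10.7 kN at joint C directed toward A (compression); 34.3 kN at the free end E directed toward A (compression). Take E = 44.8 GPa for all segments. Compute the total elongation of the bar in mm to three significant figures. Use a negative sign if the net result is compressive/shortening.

Internal axial forces (sectioning from the free end, tension +): N_DE = -34.3 kN, N_CD = -34.3 kN, N_BC = -45 kN, N_AB = -73.4 kN.
A_AB = 503.7 mm².
A_BC = 986 mm².
A_CD = 430.4 mm².
A_DE = 1379 mm².
δ_AB = -73400·606/(503.7·44800) = -1.971 mm
δ_BC = -45000·240/(986·44800) = -0.2445 mm
δ_CD = -34300·468/(430.4·44800) = -0.8325 mm
δ_DE = -34300·262/(1379·44800) = -0.1455 mm
δ = Σδ_i = -3.194 mm.

-3.19 mm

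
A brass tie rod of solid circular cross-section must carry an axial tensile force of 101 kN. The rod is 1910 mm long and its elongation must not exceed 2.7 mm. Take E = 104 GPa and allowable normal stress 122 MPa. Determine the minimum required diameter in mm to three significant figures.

Required area A ≥ P/σ_allow = 101000/122 = 827.9 mm².
For a solid circular section, d ≥ √(4A/π) = 32.47 mm.
Elongation limit: A ≥ PL/(Eδ_allow) = 101000·1910/(104000·2.7) = 687 mm² ⇒ d ≥ 29.58 mm.
The stress limit governs.

32.5 mm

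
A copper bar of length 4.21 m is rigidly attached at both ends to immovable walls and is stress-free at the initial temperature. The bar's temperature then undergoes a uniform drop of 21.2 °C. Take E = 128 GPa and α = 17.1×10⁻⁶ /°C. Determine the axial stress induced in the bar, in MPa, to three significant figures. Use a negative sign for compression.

46.4 MPa

Free thermal expansion αLΔT = 17.1e-6 · 4210 · -21.2 = -1.526 mm.
The walls impose strain ε = −(-1.526)/4210 = 3.6252e-04; σ = Eε = 128000 · 3.6252e-04 = 46.4 MPa.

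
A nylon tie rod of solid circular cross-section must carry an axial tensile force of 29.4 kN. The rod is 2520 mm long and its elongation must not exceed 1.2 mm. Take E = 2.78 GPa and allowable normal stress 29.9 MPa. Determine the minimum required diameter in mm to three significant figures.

Required area A ≥ P/σ_allow = 29400/29.9 = 983.3 mm².
For a solid circular section, d ≥ √(4A/π) = 35.38 mm.
Elongation limit: A ≥ PL/(Eδ_allow) = 29400·2520/(2780·1.2) = 22210 mm² ⇒ d ≥ 168.2 mm.
The elongation limit governs.

168 mm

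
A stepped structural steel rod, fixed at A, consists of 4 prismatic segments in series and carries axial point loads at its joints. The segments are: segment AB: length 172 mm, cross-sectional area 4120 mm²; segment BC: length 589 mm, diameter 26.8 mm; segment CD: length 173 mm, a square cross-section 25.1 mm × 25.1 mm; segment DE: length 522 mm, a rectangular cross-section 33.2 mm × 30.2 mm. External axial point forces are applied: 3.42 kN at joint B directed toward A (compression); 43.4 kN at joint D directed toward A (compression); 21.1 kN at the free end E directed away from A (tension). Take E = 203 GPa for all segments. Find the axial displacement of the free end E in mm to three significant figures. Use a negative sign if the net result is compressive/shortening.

Internal axial forces (sectioning from the free end, tension +): N_DE = 21.1 kN, N_CD = -22.3 kN, N_BC = -22.3 kN, N_AB = -25.72 kN.
A_BC = 564.1 mm².
A_CD = 630 mm².
A_DE = 1003 mm².
δ_AB = -25720·172/(4120·203000) = -0.005289 mm
δ_BC = -22300·589/(564.1·203000) = -0.1147 mm
δ_CD = -22300·173/(630·203000) = -0.03017 mm
δ_DE = 21100·522/(1003·203000) = 0.05411 mm
δ = Σδ_i = -0.09604 mm.

-0.0960 mm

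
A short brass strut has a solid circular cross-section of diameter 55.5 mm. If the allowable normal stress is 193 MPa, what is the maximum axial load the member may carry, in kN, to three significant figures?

467 kN

A = 2419 mm².
P_max = σ_allow · A = 193 · 2419 = 466900 N = 466.9 kN.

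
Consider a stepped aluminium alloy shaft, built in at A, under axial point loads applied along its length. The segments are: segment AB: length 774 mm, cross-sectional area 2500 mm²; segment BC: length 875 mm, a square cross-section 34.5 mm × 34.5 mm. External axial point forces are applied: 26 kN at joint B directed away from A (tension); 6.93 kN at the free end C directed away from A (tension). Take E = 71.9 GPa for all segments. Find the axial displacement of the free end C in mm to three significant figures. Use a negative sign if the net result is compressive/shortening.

0.213 mm

Internal axial forces (sectioning from the free end, tension +): N_BC = 6.93 kN, N_AB = 32.93 kN.
A_BC = 1190 mm².
δ_AB = 32930·774/(2500·71900) = 0.1418 mm
δ_BC = 6930·875/(1190·71900) = 0.07086 mm
δ = Σδ_i = 0.2127 mm.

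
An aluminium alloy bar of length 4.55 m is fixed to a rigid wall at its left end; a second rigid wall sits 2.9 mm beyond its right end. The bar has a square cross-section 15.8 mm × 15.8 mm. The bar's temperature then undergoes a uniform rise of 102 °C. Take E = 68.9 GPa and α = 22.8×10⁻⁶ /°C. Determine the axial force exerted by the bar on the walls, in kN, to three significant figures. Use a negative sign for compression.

-29.0 kN

Free thermal expansion αLΔT = 22.8e-6 · 4550 · 102 = 10.58 mm.
The walls engage after the gap closes; constrained expansion = 10.58 − 2.9 = 7.681 mm.
The walls impose strain ε = −(7.681)/4550 = -1.6882e-03; σ = Eε = 68900 · -1.6882e-03 = -116.3 MPa.
Wall reaction R = σ·A = -116.3·249.6 = -29040 N = -29.04 kN.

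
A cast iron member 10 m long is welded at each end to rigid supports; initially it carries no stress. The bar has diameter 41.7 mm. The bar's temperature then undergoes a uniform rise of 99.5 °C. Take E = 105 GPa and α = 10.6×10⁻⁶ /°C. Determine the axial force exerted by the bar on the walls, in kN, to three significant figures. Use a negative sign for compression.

-151 kN

Free thermal expansion αLΔT = 10.6e-6 · 10000 · 99.5 = 10.55 mm.
The walls impose strain ε = −(10.55)/10000 = -1.0547e-03; σ = Eε = 105000 · -1.0547e-03 = -110.7 MPa.
Wall reaction R = σ·A = -110.7·1366 = -151200 N = -151.2 kN.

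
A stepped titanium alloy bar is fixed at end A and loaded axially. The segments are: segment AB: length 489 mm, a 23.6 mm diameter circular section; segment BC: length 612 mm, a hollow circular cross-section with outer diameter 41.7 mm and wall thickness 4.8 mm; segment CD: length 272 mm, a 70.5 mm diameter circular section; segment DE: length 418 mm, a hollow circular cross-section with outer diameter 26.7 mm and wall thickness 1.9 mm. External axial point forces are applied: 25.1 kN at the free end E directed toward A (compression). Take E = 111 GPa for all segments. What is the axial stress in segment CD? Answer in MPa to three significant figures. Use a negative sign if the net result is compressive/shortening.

-6.43 MPa

Internal axial forces (sectioning from the free end, tension +): N_DE = -25.1 kN, N_CD = -25.1 kN, N_BC = -25.1 kN, N_AB = -25.1 kN.
A_CD = 3904 mm².
σ_CD = N_CD/A_CD = -25100/3904 = -6.43 MPa.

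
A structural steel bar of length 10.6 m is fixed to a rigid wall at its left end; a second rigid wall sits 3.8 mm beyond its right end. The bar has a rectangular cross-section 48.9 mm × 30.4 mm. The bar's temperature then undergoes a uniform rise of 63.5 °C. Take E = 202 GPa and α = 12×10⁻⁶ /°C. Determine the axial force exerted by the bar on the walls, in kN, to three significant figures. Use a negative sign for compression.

Free thermal expansion αLΔT = 12e-6 · 10600 · 63.5 = 8.077 mm.
The walls engage after the gap closes; constrained expansion = 8.077 − 3.8 = 4.277 mm.
The walls impose strain ε = −(4.277)/10600 = -4.0351e-04; σ = Eε = 202000 · -4.0351e-04 = -81.51 MPa.
Wall reaction R = σ·A = -81.51·1487 = -121200 N = -121.2 kN.

-121 kN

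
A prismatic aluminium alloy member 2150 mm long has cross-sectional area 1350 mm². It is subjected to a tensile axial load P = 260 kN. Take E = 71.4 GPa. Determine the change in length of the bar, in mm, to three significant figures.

5.80 mm

δ_mech = NL/(AE) = 260000·2150/(1350·71400) = 5.799 mm.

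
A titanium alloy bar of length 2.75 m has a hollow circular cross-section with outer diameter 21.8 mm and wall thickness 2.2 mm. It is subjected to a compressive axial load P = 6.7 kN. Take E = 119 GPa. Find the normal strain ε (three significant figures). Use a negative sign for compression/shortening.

A = 135.5 mm².
σ = N/A = -49.46 MPa; ε = σ/E = -49.46/119000 = -4.156e-04.

-4.16e-04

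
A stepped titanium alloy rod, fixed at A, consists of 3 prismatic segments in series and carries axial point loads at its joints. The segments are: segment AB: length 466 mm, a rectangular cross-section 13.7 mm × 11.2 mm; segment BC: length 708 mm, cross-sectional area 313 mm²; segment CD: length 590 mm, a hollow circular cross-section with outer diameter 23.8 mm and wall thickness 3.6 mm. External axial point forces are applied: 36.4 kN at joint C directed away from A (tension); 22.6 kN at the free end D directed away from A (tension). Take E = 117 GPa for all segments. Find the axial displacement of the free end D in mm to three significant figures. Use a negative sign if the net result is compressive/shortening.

Internal axial forces (sectioning from the free end, tension +): N_CD = 22.6 kN, N_BC = 59 kN, N_AB = 59 kN.
A_AB = 153.4 mm².
A_CD = 228.5 mm².
δ_AB = 59000·466/(153.4·117000) = 1.531 mm
δ_BC = 59000·708/(313·117000) = 1.141 mm
δ_CD = 22600·590/(228.5·117000) = 0.4989 mm
δ = Σδ_i = 3.171 mm.

3.17 mm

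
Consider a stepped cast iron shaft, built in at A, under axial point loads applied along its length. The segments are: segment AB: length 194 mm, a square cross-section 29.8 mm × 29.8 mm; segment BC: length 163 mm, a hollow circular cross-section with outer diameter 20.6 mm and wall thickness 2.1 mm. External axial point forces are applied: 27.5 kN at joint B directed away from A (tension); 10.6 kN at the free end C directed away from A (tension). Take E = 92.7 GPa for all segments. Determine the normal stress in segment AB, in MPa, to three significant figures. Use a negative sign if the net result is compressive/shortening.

Internal axial forces (sectioning from the free end, tension +): N_BC = 10.6 kN, N_AB = 38.1 kN.
A_AB = 888 mm².
σ_AB = N_AB/A_AB = 38100/888 = 42.9 MPa.

42.9 MPa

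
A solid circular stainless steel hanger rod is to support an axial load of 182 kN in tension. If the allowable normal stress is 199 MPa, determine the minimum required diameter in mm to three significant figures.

34.1 mm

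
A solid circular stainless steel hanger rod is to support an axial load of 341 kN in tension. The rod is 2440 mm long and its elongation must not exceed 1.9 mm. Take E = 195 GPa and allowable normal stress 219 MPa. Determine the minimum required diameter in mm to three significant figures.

Required area A ≥ P/σ_allow = 341000/219 = 1557 mm².
For a solid circular section, d ≥ √(4A/π) = 44.53 mm.
Elongation limit: A ≥ PL/(Eδ_allow) = 341000·2440/(195000·1.9) = 2246 mm² ⇒ d ≥ 53.47 mm.
The elongation limit governs.

53.5 mm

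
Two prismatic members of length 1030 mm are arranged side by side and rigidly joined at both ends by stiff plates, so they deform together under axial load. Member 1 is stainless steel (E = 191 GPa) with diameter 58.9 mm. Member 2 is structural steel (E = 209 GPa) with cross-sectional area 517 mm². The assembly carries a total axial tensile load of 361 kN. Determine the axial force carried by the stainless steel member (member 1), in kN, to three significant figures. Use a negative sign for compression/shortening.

299 kN

A_1 = 2725 mm².
Equal strain + equilibrium ⇒ each member carries load in proportion to AE: A₁E₁ = 520400000 N, A₂E₂ = 108100000 N, ΣAE = 628500000 N.
F₁ = P·A₁E₁/ΣAE = 361000·520400000/628500000 = 298900 N.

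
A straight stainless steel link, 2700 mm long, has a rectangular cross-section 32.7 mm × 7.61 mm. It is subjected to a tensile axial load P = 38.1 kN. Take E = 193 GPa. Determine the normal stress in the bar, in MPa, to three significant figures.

A = 248.8 mm².
σ = N/A = 38100/248.8 = 153.1 MPa.

153 MPa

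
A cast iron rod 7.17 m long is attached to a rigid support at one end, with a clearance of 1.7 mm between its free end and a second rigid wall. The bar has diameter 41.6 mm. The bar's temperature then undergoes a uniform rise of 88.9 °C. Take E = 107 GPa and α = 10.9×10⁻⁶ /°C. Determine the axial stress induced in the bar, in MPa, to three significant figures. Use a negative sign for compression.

-78.3 MPa

Free thermal expansion αLΔT = 10.9e-6 · 7170 · 88.9 = 6.948 mm.
The walls engage after the gap closes; constrained expansion = 6.948 − 1.7 = 5.248 mm.
The walls impose strain ε = −(5.248)/7170 = -7.3191e-04; σ = Eε = 107000 · -7.3191e-04 = -78.31 MPa.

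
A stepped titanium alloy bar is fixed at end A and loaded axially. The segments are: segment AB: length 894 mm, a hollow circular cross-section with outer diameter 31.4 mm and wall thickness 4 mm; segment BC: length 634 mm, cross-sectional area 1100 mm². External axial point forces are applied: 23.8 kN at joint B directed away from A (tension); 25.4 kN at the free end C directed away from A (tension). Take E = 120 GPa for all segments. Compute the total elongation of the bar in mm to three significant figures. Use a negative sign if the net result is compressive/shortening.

Internal axial forces (sectioning from the free end, tension +): N_BC = 25.4 kN, N_AB = 49.2 kN.
A_AB = 344.3 mm².
δ_AB = 49200·894/(344.3·120000) = 1.065 mm
δ_BC = 25400·634/(1100·120000) = 0.122 mm
δ = Σδ_i = 1.187 mm.

1.19 mm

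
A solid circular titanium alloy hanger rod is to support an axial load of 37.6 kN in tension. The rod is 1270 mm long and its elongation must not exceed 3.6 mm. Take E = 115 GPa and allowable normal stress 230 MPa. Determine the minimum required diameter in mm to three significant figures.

14.4 mm

Required area A ≥ P/σ_allow = 37600/230 = 163.5 mm².
For a solid circular section, d ≥ √(4A/π) = 14.43 mm.
Elongation limit: A ≥ PL/(Eδ_allow) = 37600·1270/(115000·3.6) = 115.3 mm² ⇒ d ≥ 12.12 mm.
The stress limit governs.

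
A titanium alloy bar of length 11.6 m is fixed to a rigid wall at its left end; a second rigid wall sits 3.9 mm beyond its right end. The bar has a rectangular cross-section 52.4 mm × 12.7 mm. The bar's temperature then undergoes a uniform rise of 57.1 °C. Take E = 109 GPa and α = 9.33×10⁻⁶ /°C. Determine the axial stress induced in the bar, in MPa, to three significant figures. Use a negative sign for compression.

-21.4 MPa

Free thermal expansion αLΔT = 9.33e-6 · 11600 · 57.1 = 6.18 mm.
The walls engage after the gap closes; constrained expansion = 6.18 − 3.9 = 2.28 mm.
The walls impose strain ε = −(2.28)/11600 = -1.9654e-04; σ = Eε = 109000 · -1.9654e-04 = -21.42 MPa.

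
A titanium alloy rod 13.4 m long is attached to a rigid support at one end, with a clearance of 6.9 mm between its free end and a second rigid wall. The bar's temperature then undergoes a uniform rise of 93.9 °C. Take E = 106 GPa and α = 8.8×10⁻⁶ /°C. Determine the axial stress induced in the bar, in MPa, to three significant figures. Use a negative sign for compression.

-33.0 MPa

Free thermal expansion αLΔT = 8.8e-6 · 13400 · 93.9 = 11.07 mm.
The walls engage after the gap closes; constrained expansion = 11.07 − 6.9 = 4.173 mm.
The walls impose strain ε = −(4.173)/13400 = -3.1139e-04; σ = Eε = 106000 · -3.1139e-04 = -33.01 MPa.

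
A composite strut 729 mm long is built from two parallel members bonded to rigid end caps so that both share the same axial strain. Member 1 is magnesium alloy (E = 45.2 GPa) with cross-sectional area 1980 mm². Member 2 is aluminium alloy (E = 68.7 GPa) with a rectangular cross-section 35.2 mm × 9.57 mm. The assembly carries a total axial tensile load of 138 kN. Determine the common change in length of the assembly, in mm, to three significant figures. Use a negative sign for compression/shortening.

0.893 mm

A_2 = 336.9 mm².
Equal strain + equilibrium ⇒ each member carries load in proportion to AE: A₁E₁ = 89500000 N, A₂E₂ = 23140000 N, ΣAE = 112600000 N.
δ = PL/ΣAE = 138000·729/112600000 = 0.8931 mm.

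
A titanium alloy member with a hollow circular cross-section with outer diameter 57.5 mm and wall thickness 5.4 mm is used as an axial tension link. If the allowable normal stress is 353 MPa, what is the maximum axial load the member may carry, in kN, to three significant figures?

312 kN

A = 883.9 mm².
P_max = σ_allow · A = 353 · 883.9 = 312000 N = 312 kN.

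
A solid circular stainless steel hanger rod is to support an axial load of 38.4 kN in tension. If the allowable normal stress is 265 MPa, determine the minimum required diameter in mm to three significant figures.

Required area A ≥ P/σ_allow = 38400/265 = 144.9 mm².
For a solid circular section, d ≥ √(4A/π) = 13.58 mm.

13.6 mm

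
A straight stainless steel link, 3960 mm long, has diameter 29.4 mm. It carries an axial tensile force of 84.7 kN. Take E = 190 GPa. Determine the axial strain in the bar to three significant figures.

6.57e-04

A = 678.9 mm².
σ = N/A = 124.8 MPa; ε = σ/E = 124.8/190000 = 6.567e-04.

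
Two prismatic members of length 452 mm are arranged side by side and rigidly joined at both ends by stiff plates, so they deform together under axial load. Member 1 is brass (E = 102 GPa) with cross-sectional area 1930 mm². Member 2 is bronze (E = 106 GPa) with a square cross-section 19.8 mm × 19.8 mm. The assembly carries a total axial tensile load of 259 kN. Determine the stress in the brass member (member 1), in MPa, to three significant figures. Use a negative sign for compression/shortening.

111 MPa

A_2 = 392 mm².
Equal strain + equilibrium ⇒ each member carries load in proportion to AE: A₁E₁ = 196900000 N, A₂E₂ = 41560000 N, ΣAE = 238400000 N.
σ₁ = P·E₁/ΣAE = 259000·102000/238400000 = 110.8 MPa.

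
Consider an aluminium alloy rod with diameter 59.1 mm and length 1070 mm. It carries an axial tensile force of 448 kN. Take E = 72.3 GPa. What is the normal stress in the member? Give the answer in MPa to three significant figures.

163 MPa

A = 2743 mm².
σ = N/A = 448000/2743 = 163.3 MPa.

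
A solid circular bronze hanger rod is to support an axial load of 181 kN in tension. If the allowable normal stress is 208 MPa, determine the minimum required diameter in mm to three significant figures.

Required area A ≥ P/σ_allow = 181000/208 = 870.2 mm².
For a solid circular section, d ≥ √(4A/π) = 33.29 mm.

33.3 mm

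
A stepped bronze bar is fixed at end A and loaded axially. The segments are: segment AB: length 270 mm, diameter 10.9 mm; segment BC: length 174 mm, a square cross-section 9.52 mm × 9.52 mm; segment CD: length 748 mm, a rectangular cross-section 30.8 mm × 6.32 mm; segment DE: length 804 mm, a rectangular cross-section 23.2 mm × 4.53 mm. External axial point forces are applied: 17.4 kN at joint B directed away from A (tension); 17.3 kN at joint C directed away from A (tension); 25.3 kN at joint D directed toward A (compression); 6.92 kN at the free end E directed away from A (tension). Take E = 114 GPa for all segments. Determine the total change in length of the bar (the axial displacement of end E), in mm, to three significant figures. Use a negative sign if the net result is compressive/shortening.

Internal axial forces (sectioning from the free end, tension +): N_DE = 6.92 kN, N_CD = -18.38 kN, N_BC = -1.08 kN, N_AB = 16.32 kN.
A_AB = 93.31 mm².
A_BC = 90.63 mm².
A_CD = 194.7 mm².
A_DE = 105.1 mm².
δ_AB = 16320·270/(93.31·114000) = 0.4142 mm
δ_BC = -1080·174/(90.63·114000) = -0.01819 mm
δ_CD = -18380·748/(194.7·114000) = -0.6195 mm
δ_DE = 6920·804/(105.1·114000) = 0.4644 mm
δ = Σδ_i = 0.2409 mm.

0.241 mm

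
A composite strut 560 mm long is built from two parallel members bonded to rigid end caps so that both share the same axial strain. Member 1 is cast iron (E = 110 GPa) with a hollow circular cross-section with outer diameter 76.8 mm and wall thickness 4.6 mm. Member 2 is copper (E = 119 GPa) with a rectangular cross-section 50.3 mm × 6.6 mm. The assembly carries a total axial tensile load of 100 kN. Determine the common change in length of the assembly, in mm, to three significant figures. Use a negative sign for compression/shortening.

A_1 = 1043 mm².
A_2 = 332 mm².
Equal strain + equilibrium ⇒ each member carries load in proportion to AE: A₁E₁ = 114800000 N, A₂E₂ = 39510000 N, ΣAE = 154300000 N.
δ = PL/ΣAE = 100000·560/154300000 = 0.363 mm.

0.363 mm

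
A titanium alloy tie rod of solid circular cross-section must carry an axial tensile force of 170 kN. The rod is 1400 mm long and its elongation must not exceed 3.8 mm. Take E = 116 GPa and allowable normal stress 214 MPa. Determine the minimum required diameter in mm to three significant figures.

Required area A ≥ P/σ_allow = 170000/214 = 794.4 mm².
For a solid circular section, d ≥ √(4A/π) = 31.8 mm.
Elongation limit: A ≥ PL/(Eδ_allow) = 170000·1400/(116000·3.8) = 539.9 mm² ⇒ d ≥ 26.22 mm.
The stress limit governs.

31.8 mm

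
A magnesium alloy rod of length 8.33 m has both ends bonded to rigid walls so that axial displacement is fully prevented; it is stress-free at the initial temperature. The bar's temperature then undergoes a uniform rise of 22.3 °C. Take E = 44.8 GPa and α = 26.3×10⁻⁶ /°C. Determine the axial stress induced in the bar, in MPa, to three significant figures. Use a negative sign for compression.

-26.3 MPa

Free thermal expansion αLΔT = 26.3e-6 · 8330 · 22.3 = 4.885 mm.
The walls impose strain ε = −(4.885)/8330 = -5.8649e-04; σ = Eε = 44800 · -5.8649e-04 = -26.27 MPa.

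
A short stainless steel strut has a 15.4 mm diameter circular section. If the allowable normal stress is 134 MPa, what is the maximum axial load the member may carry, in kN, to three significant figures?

A = 186.3 mm².
P_max = σ_allow · A = 134 · 186.3 = 24960 N = 24.96 kN.

25.0 kN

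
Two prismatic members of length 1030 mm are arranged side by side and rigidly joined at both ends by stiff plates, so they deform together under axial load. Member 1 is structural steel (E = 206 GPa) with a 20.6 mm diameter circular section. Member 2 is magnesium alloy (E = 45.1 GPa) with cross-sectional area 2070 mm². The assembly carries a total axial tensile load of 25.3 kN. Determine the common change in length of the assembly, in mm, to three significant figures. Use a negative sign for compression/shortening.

0.161 mm

A_1 = 333.3 mm².
Equal strain + equilibrium ⇒ each member carries load in proportion to AE: A₁E₁ = 68660000 N, A₂E₂ = 93360000 N, ΣAE = 162000000 N.
δ = PL/ΣAE = 25300·1030/162000000 = 0.1608 mm.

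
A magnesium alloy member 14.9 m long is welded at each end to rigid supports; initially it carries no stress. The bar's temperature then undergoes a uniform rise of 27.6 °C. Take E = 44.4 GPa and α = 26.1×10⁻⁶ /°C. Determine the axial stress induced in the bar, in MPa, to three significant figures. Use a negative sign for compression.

-32.0 MPa

Free thermal expansion αLΔT = 26.1e-6 · 14900 · 27.6 = 10.73 mm.
The walls impose strain ε = −(10.73)/14900 = -7.2036e-04; σ = Eε = 44400 · -7.2036e-04 = -31.98 MPa.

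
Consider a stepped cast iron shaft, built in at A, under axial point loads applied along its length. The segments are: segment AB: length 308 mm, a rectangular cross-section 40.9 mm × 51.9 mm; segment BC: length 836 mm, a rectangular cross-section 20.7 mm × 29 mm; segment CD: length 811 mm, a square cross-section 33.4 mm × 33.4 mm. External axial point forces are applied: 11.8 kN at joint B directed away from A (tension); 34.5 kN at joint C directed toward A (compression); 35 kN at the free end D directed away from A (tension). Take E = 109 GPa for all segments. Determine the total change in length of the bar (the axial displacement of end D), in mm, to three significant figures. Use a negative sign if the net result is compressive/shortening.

Internal axial forces (sectioning from the free end, tension +): N_CD = 35 kN, N_BC = 0.5 kN, N_AB = 12.3 kN.
A_AB = 2123 mm².
A_BC = 600.3 mm².
A_CD = 1116 mm².
δ_AB = 12300·308/(2123·109000) = 0.01637 mm
δ_BC = 500·836/(600.3·109000) = 0.006388 mm
δ_CD = 35000·811/(1116·109000) = 0.2334 mm
δ = Σδ_i = 0.2562 mm.

0.256 mm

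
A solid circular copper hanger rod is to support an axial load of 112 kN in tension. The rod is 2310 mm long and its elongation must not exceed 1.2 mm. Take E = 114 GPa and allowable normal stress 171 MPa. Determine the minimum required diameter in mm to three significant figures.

Required area A ≥ P/σ_allow = 112000/171 = 655 mm².
For a solid circular section, d ≥ √(4A/π) = 28.88 mm.
Elongation limit: A ≥ PL/(Eδ_allow) = 112000·2310/(114000·1.2) = 1891 mm² ⇒ d ≥ 49.07 mm.
The elongation limit governs.

49.1 mm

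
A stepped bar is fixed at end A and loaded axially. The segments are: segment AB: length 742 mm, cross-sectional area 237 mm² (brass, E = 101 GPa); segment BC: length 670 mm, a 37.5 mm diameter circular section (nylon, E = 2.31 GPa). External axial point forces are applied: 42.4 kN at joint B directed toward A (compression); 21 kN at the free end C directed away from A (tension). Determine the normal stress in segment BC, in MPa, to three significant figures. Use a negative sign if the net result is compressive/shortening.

Internal axial forces (sectioning from the free end, tension +): N_BC = 21 kN, N_AB = -21.4 kN.
A_BC = 1104 mm².
σ_BC = N_BC/A_BC = 21000/1104 = 19.01 MPa.

19.0 MPa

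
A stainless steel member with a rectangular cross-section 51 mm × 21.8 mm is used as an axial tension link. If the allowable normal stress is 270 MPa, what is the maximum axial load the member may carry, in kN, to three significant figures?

A = 1112 mm².
P_max = σ_allow · A = 270 · 1112 = 300200 N = 300.2 kN.

300 kN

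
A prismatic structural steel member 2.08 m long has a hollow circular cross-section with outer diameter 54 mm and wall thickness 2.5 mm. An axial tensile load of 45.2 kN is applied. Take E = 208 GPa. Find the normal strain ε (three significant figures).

5.37e-04

A = 404.5 mm².
σ = N/A = 111.7 MPa; ε = σ/E = 111.7/208000 = 5.373e-04.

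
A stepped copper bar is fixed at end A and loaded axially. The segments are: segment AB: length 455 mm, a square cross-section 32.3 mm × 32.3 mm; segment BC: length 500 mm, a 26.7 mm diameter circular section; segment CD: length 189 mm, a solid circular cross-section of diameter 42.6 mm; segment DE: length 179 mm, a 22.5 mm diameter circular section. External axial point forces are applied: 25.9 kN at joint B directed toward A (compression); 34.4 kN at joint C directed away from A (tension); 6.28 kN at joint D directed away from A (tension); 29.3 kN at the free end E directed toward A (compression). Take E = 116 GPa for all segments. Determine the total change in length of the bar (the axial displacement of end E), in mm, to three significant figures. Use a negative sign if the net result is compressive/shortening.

Internal axial forces (sectioning from the free end, tension +): N_DE = -29.3 kN, N_CD = -23.02 kN, N_BC = 11.38 kN, N_AB = -14.52 kN.
A_AB = 1043 mm².
A_BC = 559.9 mm².
A_CD = 1425 mm².
A_DE = 397.6 mm².
δ_AB = -14520·455/(1043·116000) = -0.05459 mm
δ_BC = 11380·500/(559.9·116000) = 0.08761 mm
δ_CD = -23020·189/(1425·116000) = -0.02631 mm
δ_DE = -29300·179/(397.6·116000) = -0.1137 mm
δ = Σδ_i = -0.107 mm.

-0.107 mm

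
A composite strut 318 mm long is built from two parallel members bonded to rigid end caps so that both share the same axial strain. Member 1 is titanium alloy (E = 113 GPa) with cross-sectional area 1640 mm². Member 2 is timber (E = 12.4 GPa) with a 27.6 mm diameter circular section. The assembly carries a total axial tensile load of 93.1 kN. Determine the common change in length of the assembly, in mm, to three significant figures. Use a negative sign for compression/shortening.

0.154 mm

A_2 = 598.3 mm².
Equal strain + equilibrium ⇒ each member carries load in proportion to AE: A₁E₁ = 185300000 N, A₂E₂ = 7419000 N, ΣAE = 192700000 N.
δ = PL/ΣAE = 93100·318/192700000 = 0.1536 mm.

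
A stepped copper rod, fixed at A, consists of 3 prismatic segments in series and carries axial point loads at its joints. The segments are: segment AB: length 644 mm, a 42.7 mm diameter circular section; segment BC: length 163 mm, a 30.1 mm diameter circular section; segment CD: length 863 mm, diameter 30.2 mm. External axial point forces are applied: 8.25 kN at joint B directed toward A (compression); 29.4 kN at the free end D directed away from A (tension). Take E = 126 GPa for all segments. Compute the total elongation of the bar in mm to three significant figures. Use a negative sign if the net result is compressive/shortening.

0.410 mm

Internal axial forces (sectioning from the free end, tension +): N_CD = 29.4 kN, N_BC = 29.4 kN, N_AB = 21.15 kN.
A_AB = 1432 mm².
A_BC = 711.6 mm².
A_CD = 716.3 mm².
δ_AB = 21150·644/(1432·126000) = 0.07549 mm
δ_BC = 29400·163/(711.6·126000) = 0.05345 mm
δ_CD = 29400·863/(716.3·126000) = 0.2811 mm
δ = Σδ_i = 0.4101 mm.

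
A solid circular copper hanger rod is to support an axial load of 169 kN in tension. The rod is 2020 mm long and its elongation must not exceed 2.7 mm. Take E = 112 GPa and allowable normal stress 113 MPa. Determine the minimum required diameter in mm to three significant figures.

43.6 mm

Required area A ≥ P/σ_allow = 169000/113 = 1496 mm².
For a solid circular section, d ≥ √(4A/π) = 43.64 mm.
Elongation limit: A ≥ PL/(Eδ_allow) = 169000·2020/(112000·2.7) = 1129 mm² ⇒ d ≥ 37.91 mm.
The stress limit governs.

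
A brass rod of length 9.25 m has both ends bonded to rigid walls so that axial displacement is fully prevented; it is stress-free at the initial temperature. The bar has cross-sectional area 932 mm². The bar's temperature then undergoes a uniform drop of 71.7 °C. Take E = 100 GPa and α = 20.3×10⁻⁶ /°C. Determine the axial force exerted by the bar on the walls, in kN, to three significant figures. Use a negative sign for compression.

136 kN

Free thermal expansion αLΔT = 20.3e-6 · 9250 · -71.7 = -13.46 mm.
The walls impose strain ε = −(-13.46)/9250 = 1.4555e-03; σ = Eε = 100000 · 1.4555e-03 = 145.6 MPa.
Wall reaction R = σ·A = 145.6·932 = 135700 N = 135.7 kN.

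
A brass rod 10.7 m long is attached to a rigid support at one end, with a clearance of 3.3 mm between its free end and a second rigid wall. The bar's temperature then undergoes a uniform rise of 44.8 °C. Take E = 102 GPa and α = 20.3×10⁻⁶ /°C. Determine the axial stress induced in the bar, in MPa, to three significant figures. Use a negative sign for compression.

-61.3 MPa

Free thermal expansion αLΔT = 20.3e-6 · 10700 · 44.8 = 9.731 mm.
The walls engage after the gap closes; constrained expansion = 9.731 − 3.3 = 6.431 mm.
The walls impose strain ε = −(6.431)/10700 = -6.0103e-04; σ = Eε = 102000 · -6.0103e-04 = -61.3 MPa.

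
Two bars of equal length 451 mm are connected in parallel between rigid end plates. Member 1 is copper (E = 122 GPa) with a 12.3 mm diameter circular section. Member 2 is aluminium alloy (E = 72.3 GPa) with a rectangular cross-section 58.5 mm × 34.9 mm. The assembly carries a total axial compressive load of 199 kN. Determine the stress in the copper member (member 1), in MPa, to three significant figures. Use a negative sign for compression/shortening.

-150 MPa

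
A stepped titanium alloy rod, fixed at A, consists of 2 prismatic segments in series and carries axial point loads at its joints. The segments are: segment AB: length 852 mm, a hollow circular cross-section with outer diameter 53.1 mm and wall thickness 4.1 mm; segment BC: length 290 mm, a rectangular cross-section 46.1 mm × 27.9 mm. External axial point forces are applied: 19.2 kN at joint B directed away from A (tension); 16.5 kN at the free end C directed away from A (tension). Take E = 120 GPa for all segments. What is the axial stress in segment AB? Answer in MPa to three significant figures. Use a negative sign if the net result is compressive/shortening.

56.6 MPa

Internal axial forces (sectioning from the free end, tension +): N_BC = 16.5 kN, N_AB = 35.7 kN.
A_AB = 631.1 mm².
σ_AB = N_AB/A_AB = 35700/631.1 = 56.56 MPa.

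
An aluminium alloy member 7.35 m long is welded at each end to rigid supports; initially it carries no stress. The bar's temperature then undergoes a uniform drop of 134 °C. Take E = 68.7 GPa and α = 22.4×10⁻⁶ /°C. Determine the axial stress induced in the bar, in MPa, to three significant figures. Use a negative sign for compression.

Free thermal expansion αLΔT = 22.4e-6 · 7350 · -134 = -22.06 mm.
The walls impose strain ε = −(-22.06)/7350 = 3.0016e-03; σ = Eε = 68700 · 3.0016e-03 = 206.2 MPa.

206 MPa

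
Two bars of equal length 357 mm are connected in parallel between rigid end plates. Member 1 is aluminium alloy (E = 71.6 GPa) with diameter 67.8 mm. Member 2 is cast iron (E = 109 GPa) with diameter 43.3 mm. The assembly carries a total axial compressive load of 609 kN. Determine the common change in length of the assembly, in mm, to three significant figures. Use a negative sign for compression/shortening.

-0.519 mm

A_1 = 3610 mm².
A_2 = 1473 mm².
Equal strain + equilibrium ⇒ each member carries load in proportion to AE: A₁E₁ = 258500000 N, A₂E₂ = 160500000 N, ΣAE = 419000000 N.
δ = PL/ΣAE = -609000·357/419000000 = -0.5189 mm.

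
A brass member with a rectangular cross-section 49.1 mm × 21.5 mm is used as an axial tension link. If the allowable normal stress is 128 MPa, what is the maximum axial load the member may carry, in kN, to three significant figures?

A = 1056 mm².
P_max = σ_allow · A = 128 · 1056 = 135100 N = 135.1 kN.

135 kN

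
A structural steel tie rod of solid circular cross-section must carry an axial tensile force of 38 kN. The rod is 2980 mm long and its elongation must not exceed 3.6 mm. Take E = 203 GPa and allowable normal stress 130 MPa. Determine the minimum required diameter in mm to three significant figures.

19.3 mm

Required area A ≥ P/σ_allow = 38000/130 = 292.3 mm².
For a solid circular section, d ≥ √(4A/π) = 19.29 mm.
Elongation limit: A ≥ PL/(Eδ_allow) = 38000·2980/(203000·3.6) = 155 mm² ⇒ d ≥ 14.05 mm.
The stress limit governs.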